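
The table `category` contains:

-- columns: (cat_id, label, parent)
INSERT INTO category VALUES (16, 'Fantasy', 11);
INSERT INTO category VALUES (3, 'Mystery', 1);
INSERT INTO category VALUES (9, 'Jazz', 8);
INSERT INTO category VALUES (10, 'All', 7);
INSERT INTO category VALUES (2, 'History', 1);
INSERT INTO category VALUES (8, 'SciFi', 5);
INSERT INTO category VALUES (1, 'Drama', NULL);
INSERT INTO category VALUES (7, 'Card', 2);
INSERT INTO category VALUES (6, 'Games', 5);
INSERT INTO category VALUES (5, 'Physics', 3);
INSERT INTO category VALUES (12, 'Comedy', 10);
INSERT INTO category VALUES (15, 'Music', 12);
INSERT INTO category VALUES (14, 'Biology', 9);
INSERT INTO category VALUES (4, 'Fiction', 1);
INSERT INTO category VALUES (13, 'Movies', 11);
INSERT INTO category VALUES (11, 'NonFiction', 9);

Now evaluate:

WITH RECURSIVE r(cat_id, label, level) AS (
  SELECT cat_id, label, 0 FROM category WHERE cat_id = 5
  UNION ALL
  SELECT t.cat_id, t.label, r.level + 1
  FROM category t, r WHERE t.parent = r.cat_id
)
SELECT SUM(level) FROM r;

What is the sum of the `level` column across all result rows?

Base: cat_id=5 (Physics) at level 0.
Iteration 1: rows with parent in {5} -> Games (id 6, level 1), SciFi (id 8, level 1).
Iteration 2: rows with parent in {6,8} -> Jazz (id 9, level 2).
Iteration 3: rows with parent in {9} -> NonFiction (id 11, level 3), Biology (id 14, level 3).
Iteration 4: rows with parent in {11,14} -> Movies (id 13, level 4), Fantasy (id 16, level 4).
Iteration 5: no rows with parent in {13,16}; recursion stops.
SUM(level) = 0 + 1 + 1 + 2 + 3 + 3 + 4 + 4 = 18.

18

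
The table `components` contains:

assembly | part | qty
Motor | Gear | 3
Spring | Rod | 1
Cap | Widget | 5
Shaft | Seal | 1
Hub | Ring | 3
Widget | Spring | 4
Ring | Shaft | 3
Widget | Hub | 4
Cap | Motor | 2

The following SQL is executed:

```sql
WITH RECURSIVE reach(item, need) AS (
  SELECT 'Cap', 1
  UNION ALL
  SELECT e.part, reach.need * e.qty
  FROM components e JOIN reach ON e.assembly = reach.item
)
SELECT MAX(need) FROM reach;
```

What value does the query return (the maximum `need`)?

180

Base: (Cap, need=1).
Iteration 1: components of {Cap} -> Motor = 1*2 = 2, Widget = 1*5 = 5.
Iteration 2: components of {Motor,Widget} -> Gear = 2*3 = 6, Hub = 5*4 = 20, Spring = 5*4 = 20.
Iteration 3: components of {Gear,Hub,Spring} -> Ring = 20*3 = 60, Rod = 20*1 = 20.
Iteration 4: components of {Ring,Rod} -> Shaft = 60*3 = 180.
Iteration 5: components of {Shaft} -> Seal = 180*1 = 180.
Iteration 6: no further components; recursion stops.
need values: 1, 5, 2, 20, 20, 6, 20, 60, 180, 180; the maximum is 180.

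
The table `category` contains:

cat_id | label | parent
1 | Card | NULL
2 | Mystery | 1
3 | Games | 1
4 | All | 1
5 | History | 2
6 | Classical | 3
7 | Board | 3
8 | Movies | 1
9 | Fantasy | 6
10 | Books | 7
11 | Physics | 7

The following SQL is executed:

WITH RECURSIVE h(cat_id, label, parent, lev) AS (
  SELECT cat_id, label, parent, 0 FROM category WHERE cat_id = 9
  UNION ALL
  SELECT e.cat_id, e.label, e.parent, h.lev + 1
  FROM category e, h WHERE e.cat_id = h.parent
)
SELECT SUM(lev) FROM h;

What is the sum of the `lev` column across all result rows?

6

Base: cat_id=9 (Fantasy), parent=6, lev 0.
Iteration 1: join on cat_id=6 -> Classical (id 6, parent=3, lev 1).
Iteration 2: join on cat_id=3 -> Games (id 3, parent=1, lev 2).
Iteration 3: join on cat_id=1 -> Card (id 1, parent=NULL, lev 3).
Iteration 4: parent is NULL; no match; recursion stops.
SUM(lev) = 0 + 1 + 2 + 3 = 6.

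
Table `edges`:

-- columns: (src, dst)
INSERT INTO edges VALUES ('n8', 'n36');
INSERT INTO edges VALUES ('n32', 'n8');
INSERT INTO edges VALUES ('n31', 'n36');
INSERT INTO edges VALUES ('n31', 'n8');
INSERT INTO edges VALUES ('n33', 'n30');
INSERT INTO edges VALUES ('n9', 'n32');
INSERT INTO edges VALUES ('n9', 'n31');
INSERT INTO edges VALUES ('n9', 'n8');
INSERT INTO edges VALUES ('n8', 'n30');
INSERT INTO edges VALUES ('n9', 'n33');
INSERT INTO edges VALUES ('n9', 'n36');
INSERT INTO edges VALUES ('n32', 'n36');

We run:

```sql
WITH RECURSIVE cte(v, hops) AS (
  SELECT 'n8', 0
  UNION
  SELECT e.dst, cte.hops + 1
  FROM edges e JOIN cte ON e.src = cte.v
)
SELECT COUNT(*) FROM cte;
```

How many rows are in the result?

Base: (n8, hops=0).
Iteration 1: edges from {n8} -> (n30, hops=1), (n36, hops=1).
Iteration 2: no outgoing edges from {n30,n36}; recursion stops.
Total rows emitted: 3.

3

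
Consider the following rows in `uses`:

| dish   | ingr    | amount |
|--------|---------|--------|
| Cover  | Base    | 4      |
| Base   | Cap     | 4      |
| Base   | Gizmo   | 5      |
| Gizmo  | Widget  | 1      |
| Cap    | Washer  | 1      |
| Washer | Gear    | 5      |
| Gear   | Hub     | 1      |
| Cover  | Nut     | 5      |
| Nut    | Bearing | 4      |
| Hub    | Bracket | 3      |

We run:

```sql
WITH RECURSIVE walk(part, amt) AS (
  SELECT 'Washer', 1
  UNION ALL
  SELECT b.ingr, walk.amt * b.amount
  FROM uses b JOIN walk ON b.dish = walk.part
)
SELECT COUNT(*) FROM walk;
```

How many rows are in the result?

4

Base: (Washer, amt=1).
Iteration 1: components of {Washer} -> Gear = 1*5 = 5.
Iteration 2: components of {Gear} -> Hub = 5*1 = 5.
Iteration 3: components of {Hub} -> Bracket = 5*3 = 15.
Iteration 4: no further components; recursion stops.
Total rows emitted: 4.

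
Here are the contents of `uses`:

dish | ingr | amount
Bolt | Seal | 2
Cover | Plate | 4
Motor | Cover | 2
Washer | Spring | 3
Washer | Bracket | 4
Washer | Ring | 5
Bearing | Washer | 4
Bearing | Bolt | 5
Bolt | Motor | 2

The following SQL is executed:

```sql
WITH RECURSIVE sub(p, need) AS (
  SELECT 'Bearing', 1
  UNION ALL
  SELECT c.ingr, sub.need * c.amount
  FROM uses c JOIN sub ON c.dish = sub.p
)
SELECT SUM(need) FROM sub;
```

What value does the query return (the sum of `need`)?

178

Base: (Bearing, need=1).
Iteration 1: components of {Bearing} -> Bolt = 1*5 = 5, Washer = 1*4 = 4.
Iteration 2: components of {Bolt,Washer} -> Bracket = 4*4 = 16, Motor = 5*2 = 10, Ring = 4*5 = 20, Seal = 5*2 = 10, Spring = 4*3 = 12.
Iteration 3: components of {Bracket,Motor,Ring,Seal,Spring} -> Cover = 10*2 = 20.
Iteration 4: components of {Cover} -> Plate = 20*4 = 80.
Iteration 5: no further components; recursion stops.
SUM(need) = 1 + 4 + 5 + 16 + 20 + 12 + 10 + 10 + 20 + 80 = 178.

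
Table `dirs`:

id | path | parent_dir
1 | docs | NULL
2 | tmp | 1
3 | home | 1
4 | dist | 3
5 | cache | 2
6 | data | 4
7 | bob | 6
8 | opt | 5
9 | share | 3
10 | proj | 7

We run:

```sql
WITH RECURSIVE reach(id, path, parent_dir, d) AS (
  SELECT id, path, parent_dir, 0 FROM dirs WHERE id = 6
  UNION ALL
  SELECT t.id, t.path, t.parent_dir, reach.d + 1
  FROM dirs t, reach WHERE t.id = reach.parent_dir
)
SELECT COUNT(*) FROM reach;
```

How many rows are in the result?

4

Base: id=6 (data), parent_dir=4, d 0.
Iteration 1: join on id=4 -> dist (id 4, parent_dir=3, d 1).
Iteration 2: join on id=3 -> home (id 3, parent_dir=1, d 2).
Iteration 3: join on id=1 -> docs (id 1, parent_dir=NULL, d 3).
Iteration 4: parent_dir is NULL; no match; recursion stops.
Total rows emitted: 4.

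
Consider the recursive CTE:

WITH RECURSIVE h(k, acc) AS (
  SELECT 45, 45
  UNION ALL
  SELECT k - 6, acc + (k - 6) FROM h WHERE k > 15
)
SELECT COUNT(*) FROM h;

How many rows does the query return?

6

Base: k=45, acc=45.
Iteration 1: 45 > 15 holds -> k = 45 - 6 = 39, acc = 45 + 39 = 84.
Iteration 2: 39 > 15 holds -> k = 39 - 6 = 33, acc = 84 + 33 = 117.
Iteration 3: 33 > 15 holds -> k = 33 - 6 = 27, acc = 117 + 27 = 144.
Iteration 4: 27 > 15 holds -> k = 27 - 6 = 21, acc = 144 + 21 = 165.
Iteration 5: 21 > 15 holds -> k = 21 - 6 = 15, acc = 165 + 15 = 180.
Iteration 6: 15 > 15 fails; recursion stops.
Total rows emitted: 6.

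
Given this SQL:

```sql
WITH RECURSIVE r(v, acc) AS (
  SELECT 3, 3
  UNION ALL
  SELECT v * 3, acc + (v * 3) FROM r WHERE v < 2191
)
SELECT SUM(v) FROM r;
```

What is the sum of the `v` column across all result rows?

Base: v=3, acc=3.
Iteration 1: 3 < 2191 holds -> v = 3 * 3 = 9, acc = 3 + 9 = 12.
Iteration 2: 9 < 2191 holds -> v = 9 * 3 = 27, acc = 12 + 27 = 39.
Iteration 3: 27 < 2191 holds -> v = 27 * 3 = 81, acc = 39 + 81 = 120.
Iteration 4: 81 < 2191 holds -> v = 81 * 3 = 243, acc = 120 + 243 = 363.
Iteration 5: 243 < 2191 holds -> v = 243 * 3 = 729, acc = 363 + 729 = 1092.
Iteration 6: 729 < 2191 holds -> v = 729 * 3 = 2187, acc = 1092 + 2187 = 3279.
Iteration 7: 2187 < 2191 holds -> v = 2187 * 3 = 6561, acc = 3279 + 6561 = 9840.
Iteration 8: 6561 < 2191 fails; recursion stops.
SUM(v) = 3 + 9 + 27 + 81 + 243 + 729 + 2187 + 6561 = 9840.

9840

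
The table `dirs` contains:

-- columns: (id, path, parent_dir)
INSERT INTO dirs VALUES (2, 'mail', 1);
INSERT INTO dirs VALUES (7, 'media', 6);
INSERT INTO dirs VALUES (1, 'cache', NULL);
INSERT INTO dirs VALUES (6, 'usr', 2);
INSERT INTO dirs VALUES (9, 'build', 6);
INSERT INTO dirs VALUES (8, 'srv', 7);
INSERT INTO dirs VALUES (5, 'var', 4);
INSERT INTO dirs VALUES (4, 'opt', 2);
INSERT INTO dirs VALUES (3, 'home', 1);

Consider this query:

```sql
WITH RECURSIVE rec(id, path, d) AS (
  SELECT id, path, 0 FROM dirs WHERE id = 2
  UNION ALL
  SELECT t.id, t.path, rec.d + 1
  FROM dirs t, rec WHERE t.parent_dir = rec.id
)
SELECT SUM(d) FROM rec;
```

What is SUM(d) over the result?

11

Base: id=2 (mail) at d 0.
Iteration 1: rows with parent_dir in {2} -> opt (id 4, d 1), usr (id 6, d 1).
Iteration 2: rows with parent_dir in {4,6} -> var (id 5, d 2), media (id 7, d 2), build (id 9, d 2).
Iteration 3: rows with parent_dir in {5,7,9} -> srv (id 8, d 3).
Iteration 4: no rows with parent_dir in {8}; recursion stops.
SUM(d) = 0 + 1 + 1 + 2 + 2 + 2 + 3 = 11.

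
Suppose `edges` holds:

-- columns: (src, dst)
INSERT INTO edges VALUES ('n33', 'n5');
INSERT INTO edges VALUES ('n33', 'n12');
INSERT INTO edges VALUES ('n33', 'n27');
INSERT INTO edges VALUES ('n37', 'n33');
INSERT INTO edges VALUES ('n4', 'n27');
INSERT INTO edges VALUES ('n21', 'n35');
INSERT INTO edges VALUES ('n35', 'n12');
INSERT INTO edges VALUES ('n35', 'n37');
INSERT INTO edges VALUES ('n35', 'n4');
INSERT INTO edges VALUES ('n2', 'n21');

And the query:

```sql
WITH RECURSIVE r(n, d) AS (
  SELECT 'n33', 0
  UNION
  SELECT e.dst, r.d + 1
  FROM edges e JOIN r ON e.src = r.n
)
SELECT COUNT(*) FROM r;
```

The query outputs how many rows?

Base: (n33, d=0).
Iteration 1: edges from {n33} -> (n12, d=1), (n27, d=1), (n5, d=1).
Iteration 2: no outgoing edges from {n12,n27,n5}; recursion stops.
Total rows emitted: 4.

4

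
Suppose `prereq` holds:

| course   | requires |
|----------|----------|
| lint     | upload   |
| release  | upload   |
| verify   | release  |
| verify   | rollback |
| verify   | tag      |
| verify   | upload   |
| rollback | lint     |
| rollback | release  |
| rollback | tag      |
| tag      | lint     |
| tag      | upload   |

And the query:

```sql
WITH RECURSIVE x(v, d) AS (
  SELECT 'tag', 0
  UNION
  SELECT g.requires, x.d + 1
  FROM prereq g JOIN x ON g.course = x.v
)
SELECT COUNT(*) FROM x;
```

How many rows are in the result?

Base: (tag, d=0).
Iteration 1: edges from {tag} -> (lint, d=1), (upload, d=1).
Iteration 2: edges from {lint,upload} -> (upload, d=2).
Iteration 3: no outgoing edges from {upload}; recursion stops.
Total rows emitted: 4.

4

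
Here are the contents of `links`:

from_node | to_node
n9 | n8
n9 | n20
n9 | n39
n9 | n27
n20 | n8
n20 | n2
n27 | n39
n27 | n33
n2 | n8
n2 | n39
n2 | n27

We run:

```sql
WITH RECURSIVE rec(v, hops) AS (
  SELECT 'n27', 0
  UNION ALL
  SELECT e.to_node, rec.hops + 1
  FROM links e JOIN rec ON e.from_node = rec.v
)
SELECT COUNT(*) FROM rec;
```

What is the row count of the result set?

3

Base: (n27, hops=0).
Iteration 1: edges from {n27} -> (n33, hops=1), (n39, hops=1).
Iteration 2: no outgoing edges from {n33,n39}; recursion stops.
Total rows emitted: 3.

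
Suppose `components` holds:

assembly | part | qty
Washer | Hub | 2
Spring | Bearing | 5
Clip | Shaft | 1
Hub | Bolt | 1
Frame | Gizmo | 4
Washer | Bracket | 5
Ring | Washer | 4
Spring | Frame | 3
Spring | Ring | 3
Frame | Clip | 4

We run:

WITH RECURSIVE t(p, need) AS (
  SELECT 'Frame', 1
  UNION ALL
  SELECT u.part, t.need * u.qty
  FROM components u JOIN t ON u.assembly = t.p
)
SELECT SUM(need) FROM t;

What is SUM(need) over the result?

Base: (Frame, need=1).
Iteration 1: components of {Frame} -> Clip = 1*4 = 4, Gizmo = 1*4 = 4.
Iteration 2: components of {Clip,Gizmo} -> Shaft = 4*1 = 4.
Iteration 3: no further components; recursion stops.
SUM(need) = 1 + 4 + 4 + 4 = 13.

13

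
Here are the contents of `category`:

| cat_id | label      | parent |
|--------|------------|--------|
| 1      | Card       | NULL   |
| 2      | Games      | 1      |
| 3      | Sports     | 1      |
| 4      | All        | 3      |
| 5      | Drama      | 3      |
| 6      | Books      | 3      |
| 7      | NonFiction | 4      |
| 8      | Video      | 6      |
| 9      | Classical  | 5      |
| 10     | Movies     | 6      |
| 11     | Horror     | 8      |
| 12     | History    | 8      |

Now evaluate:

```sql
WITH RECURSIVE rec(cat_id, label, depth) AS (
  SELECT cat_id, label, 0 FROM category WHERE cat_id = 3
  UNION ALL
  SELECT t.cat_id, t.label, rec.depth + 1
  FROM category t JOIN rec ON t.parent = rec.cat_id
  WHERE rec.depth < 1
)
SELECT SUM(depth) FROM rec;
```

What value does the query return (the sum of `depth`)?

Base: cat_id=3 (Sports) at depth 0.
Iteration 1: rows with parent in {3} -> All (id 4, depth 1), Drama (id 5, depth 1), Books (id 6, depth 1).
Iteration 2: depth < 1 fails for all current rows; recursion stops.
SUM(depth) = 0 + 1 + 1 + 1 = 3.

3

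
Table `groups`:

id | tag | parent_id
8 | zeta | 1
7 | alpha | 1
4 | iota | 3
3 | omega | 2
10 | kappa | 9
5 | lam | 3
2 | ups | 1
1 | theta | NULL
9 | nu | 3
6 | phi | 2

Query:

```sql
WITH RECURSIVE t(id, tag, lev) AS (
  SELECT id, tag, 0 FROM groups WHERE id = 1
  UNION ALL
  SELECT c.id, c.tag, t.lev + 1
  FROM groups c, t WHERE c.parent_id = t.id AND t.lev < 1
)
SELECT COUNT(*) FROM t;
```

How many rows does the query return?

4

Base: id=1 (theta) at lev 0.
Iteration 1: rows with parent_id in {1} -> ups (id 2, lev 1), alpha (id 7, lev 1), zeta (id 8, lev 1).
Iteration 2: lev < 1 fails for all current rows; recursion stops.
Total rows emitted: 4.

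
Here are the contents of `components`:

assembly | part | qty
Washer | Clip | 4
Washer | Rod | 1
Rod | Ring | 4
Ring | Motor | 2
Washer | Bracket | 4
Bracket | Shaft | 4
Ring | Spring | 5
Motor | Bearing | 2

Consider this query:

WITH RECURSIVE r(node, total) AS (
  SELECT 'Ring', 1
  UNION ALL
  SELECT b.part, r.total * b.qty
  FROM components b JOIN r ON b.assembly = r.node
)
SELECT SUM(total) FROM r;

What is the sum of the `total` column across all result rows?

Base: (Ring, total=1).
Iteration 1: components of {Ring} -> Motor = 1*2 = 2, Spring = 1*5 = 5.
Iteration 2: components of {Motor,Spring} -> Bearing = 2*2 = 4.
Iteration 3: no further components; recursion stops.
SUM(total) = 1 + 2 + 5 + 4 = 12.

12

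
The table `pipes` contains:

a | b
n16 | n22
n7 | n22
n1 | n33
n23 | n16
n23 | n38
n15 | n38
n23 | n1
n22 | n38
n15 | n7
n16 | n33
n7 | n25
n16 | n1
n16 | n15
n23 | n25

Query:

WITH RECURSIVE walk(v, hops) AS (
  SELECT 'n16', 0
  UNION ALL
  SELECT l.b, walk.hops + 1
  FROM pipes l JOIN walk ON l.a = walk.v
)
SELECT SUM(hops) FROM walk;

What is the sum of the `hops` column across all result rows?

Base: (n16, hops=0).
Iteration 1: edges from {n16} -> (n1, hops=1), (n15, hops=1), (n22, hops=1), (n33, hops=1).
Iteration 2: edges from {n1,n15,n22,n33} -> (n33, hops=2), (n38, hops=2) x2, (n7, hops=2). [UNION ALL keeps all 4 new rows, including repeats]
Iteration 3: edges from {n33,n38,n7} -> (n22, hops=3), (n25, hops=3).
Iteration 4: edges from {n22,n25} -> (n38, hops=4).
Iteration 5: no outgoing edges from {n38}; recursion stops.
SUM(hops) = 0 + 1 + 1 + 1 + 1 + 2 + 2 + 2 + 2 + 3 + 3 + 4 = 22.

22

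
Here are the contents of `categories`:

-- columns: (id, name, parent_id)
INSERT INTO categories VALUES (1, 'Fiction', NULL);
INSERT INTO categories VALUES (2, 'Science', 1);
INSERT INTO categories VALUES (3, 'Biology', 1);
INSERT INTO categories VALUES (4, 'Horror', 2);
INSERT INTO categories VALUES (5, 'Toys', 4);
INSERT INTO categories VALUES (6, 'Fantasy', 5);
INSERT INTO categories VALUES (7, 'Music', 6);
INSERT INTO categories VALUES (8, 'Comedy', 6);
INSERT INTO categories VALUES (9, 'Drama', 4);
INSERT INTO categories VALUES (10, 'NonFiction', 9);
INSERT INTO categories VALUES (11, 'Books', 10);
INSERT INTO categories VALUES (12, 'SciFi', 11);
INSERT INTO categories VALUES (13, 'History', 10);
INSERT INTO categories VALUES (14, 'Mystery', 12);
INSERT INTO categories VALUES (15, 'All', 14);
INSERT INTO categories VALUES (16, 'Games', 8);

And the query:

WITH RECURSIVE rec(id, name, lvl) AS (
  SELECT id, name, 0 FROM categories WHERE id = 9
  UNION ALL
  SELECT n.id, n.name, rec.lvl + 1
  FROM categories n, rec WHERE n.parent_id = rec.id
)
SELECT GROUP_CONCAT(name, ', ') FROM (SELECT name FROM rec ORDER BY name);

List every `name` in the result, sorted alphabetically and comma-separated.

Base: id=9 (Drama) at lvl 0.
Iteration 1: rows with parent_id in {9} -> NonFiction (id 10, lvl 1).
Iteration 2: rows with parent_id in {10} -> Books (id 11, lvl 2), History (id 13, lvl 2).
Iteration 3: rows with parent_id in {11,13} -> SciFi (id 12, lvl 3).
Iteration 4: rows with parent_id in {12} -> Mystery (id 14, lvl 4).
Iteration 5: rows with parent_id in {14} -> All (id 15, lvl 5).
Iteration 6: no rows with parent_id in {15}; recursion stops.

All, Books, Drama, History, Mystery, NonFiction, SciFi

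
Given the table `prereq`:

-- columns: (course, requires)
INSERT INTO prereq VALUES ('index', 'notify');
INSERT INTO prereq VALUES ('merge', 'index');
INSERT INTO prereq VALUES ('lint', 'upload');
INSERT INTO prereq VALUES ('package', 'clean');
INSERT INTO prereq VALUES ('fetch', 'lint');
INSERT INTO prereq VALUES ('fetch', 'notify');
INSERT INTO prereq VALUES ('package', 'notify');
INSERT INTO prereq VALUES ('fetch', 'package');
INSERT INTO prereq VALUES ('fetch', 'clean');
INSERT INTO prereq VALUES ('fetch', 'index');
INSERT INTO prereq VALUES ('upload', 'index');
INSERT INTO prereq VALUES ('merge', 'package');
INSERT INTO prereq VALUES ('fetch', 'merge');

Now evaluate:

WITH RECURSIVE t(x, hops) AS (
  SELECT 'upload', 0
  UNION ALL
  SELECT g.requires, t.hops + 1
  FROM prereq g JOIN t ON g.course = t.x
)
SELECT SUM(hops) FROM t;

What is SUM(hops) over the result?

Base: (upload, hops=0).
Iteration 1: edges from {upload} -> (index, hops=1).
Iteration 2: edges from {index} -> (notify, hops=2).
Iteration 3: no outgoing edges from {notify}; recursion stops.
SUM(hops) = 0 + 1 + 2 = 3.

3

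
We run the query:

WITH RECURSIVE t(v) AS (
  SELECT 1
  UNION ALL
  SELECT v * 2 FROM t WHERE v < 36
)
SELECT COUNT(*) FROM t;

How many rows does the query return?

7

Base: v=1.
Iteration 1: 1 < 36 holds -> v = 1 * 2 = 2.
Iteration 2: 2 < 36 holds -> v = 2 * 2 = 4.
Iteration 3: 4 < 36 holds -> v = 4 * 2 = 8.
Iteration 4: 8 < 36 holds -> v = 8 * 2 = 16.
Iteration 5: 16 < 36 holds -> v = 16 * 2 = 32.
Iteration 6: 32 < 36 holds -> v = 32 * 2 = 64.
Iteration 7: 64 < 36 fails; recursion stops.
Total rows emitted: 7.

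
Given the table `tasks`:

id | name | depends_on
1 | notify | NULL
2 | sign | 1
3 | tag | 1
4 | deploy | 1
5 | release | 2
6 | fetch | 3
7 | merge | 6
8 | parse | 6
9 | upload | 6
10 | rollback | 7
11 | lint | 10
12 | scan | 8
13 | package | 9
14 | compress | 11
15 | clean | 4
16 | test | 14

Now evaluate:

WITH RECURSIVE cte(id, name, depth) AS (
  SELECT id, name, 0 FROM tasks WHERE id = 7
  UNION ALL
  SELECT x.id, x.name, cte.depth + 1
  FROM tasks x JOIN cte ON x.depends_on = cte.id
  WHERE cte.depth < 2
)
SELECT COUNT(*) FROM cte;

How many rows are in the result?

3

Base: id=7 (merge) at depth 0.
Iteration 1: rows with depends_on in {7} -> rollback (id 10, depth 1).
Iteration 2: rows with depends_on in {10} -> lint (id 11, depth 2).
Iteration 3: depth < 2 fails for all current rows; recursion stops.
Total rows emitted: 3.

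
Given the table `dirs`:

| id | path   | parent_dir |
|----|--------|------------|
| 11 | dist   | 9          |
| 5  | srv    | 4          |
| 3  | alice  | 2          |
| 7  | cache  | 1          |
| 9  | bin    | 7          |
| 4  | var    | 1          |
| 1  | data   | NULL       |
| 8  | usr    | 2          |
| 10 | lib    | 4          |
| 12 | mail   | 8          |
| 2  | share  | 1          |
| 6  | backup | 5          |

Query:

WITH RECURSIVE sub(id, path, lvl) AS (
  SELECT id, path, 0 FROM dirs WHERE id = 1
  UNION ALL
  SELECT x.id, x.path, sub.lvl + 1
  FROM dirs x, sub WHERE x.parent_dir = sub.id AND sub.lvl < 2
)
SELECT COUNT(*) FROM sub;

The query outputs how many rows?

Base: id=1 (data) at lvl 0.
Iteration 1: rows with parent_dir in {1} -> share (id 2, lvl 1), var (id 4, lvl 1), cache (id 7, lvl 1).
Iteration 2: rows with parent_dir in {2,4,7} -> alice (id 3, lvl 2), srv (id 5, lvl 2), usr (id 8, lvl 2), bin (id 9, lvl 2), lib (id 10, lvl 2).
Iteration 3: lvl < 2 fails for all current rows; recursion stops.
Total rows emitted: 9.

9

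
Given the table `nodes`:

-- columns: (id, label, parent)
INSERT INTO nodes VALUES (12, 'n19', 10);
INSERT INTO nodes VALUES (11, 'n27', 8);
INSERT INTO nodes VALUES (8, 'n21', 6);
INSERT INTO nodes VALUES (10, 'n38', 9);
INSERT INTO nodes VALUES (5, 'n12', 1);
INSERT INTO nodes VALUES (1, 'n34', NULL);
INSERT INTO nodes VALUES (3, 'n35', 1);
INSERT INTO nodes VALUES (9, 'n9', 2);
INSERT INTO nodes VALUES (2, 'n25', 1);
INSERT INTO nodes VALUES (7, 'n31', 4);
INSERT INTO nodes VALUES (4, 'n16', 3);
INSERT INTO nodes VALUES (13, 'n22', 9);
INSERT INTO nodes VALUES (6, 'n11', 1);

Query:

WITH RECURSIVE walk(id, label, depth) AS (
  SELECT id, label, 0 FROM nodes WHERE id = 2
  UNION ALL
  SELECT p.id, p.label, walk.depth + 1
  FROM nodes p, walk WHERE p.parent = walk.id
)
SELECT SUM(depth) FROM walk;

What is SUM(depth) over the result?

8

Base: id=2 (n25) at depth 0.
Iteration 1: rows with parent in {2} -> n9 (id 9, depth 1).
Iteration 2: rows with parent in {9} -> n38 (id 10, depth 2), n22 (id 13, depth 2).
Iteration 3: rows with parent in {10,13} -> n19 (id 12, depth 3).
Iteration 4: no rows with parent in {12}; recursion stops.
SUM(depth) = 0 + 1 + 2 + 2 + 3 = 8.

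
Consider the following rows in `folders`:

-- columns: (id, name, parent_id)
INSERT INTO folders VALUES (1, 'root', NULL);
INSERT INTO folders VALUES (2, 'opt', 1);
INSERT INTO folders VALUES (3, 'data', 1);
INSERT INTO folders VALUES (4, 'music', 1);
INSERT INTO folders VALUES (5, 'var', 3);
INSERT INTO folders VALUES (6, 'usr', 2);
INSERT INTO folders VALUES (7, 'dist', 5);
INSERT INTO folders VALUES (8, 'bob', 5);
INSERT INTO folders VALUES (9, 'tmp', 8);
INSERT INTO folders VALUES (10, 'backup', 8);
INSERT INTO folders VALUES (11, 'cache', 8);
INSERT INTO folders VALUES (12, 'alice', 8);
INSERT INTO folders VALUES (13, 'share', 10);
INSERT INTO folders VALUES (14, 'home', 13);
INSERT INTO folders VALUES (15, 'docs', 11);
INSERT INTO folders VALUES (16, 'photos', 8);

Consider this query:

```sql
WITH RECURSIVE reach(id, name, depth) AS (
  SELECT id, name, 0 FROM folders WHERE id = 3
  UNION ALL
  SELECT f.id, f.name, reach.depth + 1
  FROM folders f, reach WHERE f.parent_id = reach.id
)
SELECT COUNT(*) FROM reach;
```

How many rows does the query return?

Base: id=3 (data) at depth 0.
Iteration 1: rows with parent_id in {3} -> var (id 5, depth 1).
Iteration 2: rows with parent_id in {5} -> dist (id 7, depth 2), bob (id 8, depth 2).
Iteration 3: rows with parent_id in {7,8} -> tmp (id 9, depth 3), backup (id 10, depth 3), cache (id 11, depth 3), alice (id 12, depth 3), photos (id 16, depth 3).
Iteration 4: rows with parent_id in {9,10,11,12,16} -> share (id 13, depth 4), docs (id 15, depth 4).
Iteration 5: rows with parent_id in {13,15} -> home (id 14, depth 5).
Iteration 6: no rows with parent_id in {14}; recursion stops.
Total rows emitted: 12.

12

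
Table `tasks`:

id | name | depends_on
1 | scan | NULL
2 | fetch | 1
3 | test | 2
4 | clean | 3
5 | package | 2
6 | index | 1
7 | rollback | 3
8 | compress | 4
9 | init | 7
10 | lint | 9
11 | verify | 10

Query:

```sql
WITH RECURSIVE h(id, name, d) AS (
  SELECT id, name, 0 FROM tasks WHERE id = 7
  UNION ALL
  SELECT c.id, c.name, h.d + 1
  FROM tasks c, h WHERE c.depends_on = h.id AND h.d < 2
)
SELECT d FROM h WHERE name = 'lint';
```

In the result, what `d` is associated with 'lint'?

2

Base: id=7 (rollback) at d 0.
Iteration 1: rows with depends_on in {7} -> init (id 9, d 1).
Iteration 2: rows with depends_on in {9} -> lint (id 10, d 2).
Iteration 3: d < 2 fails for all current rows; recursion stops.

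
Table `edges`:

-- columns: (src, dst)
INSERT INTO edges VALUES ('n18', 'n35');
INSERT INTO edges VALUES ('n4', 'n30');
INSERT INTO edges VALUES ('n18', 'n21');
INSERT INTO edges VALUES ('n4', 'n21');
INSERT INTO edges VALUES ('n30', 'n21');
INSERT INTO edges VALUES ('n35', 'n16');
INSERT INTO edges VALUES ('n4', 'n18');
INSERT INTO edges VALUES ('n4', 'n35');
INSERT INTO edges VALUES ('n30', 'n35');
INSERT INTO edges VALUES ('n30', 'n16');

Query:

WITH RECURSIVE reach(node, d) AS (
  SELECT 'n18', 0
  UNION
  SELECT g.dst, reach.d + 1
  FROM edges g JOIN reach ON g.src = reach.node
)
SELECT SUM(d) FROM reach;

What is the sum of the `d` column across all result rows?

4

Base: (n18, d=0).
Iteration 1: edges from {n18} -> (n21, d=1), (n35, d=1).
Iteration 2: edges from {n21,n35} -> (n16, d=2).
Iteration 3: no outgoing edges from {n16}; recursion stops.
SUM(d) = 0 + 1 + 1 + 2 = 4.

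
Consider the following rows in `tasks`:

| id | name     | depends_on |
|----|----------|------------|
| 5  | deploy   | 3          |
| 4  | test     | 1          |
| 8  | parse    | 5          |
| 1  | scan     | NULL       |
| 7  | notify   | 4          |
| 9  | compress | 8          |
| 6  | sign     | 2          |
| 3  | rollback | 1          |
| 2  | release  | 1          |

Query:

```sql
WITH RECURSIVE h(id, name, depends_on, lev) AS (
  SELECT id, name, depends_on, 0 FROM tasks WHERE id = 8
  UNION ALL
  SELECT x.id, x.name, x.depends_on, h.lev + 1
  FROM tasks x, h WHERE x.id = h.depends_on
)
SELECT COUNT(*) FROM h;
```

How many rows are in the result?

4

Base: id=8 (parse), depends_on=5, lev 0.
Iteration 1: join on id=5 -> deploy (id 5, depends_on=3, lev 1).
Iteration 2: join on id=3 -> rollback (id 3, depends_on=1, lev 2).
Iteration 3: join on id=1 -> scan (id 1, depends_on=NULL, lev 3).
Iteration 4: depends_on is NULL; no match; recursion stops.
Total rows emitted: 4.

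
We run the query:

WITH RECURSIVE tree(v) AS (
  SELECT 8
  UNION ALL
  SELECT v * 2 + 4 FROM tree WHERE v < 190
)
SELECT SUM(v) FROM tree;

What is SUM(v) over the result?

Base: v=8.
Iteration 1: 8 < 190 holds -> v = 8 * 2 + 4 = 20.
Iteration 2: 20 < 190 holds -> v = 20 * 2 + 4 = 44.
Iteration 3: 44 < 190 holds -> v = 44 * 2 + 4 = 92.
Iteration 4: 92 < 190 holds -> v = 92 * 2 + 4 = 188.
Iteration 5: 188 < 190 holds -> v = 188 * 2 + 4 = 380.
Iteration 6: 380 < 190 fails; recursion stops.
SUM(v) = 8 + 20 + 44 + 92 + 188 + 380 = 732.

732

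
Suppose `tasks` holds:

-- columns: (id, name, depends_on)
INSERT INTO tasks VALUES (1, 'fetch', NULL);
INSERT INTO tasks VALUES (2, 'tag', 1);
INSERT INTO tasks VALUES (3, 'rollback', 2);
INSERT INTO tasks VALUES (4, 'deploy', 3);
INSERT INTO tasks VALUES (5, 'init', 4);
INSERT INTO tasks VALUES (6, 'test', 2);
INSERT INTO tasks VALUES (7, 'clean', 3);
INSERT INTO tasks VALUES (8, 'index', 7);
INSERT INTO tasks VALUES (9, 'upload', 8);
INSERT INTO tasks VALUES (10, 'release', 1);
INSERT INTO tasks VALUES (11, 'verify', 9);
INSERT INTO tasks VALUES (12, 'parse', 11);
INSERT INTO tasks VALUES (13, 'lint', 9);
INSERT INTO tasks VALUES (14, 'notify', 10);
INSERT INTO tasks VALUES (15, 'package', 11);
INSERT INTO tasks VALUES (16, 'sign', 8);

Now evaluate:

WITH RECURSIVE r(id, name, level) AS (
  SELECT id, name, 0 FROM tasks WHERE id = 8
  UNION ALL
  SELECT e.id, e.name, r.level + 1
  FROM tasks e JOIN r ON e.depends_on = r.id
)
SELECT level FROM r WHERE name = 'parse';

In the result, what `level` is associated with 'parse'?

Base: id=8 (index) at level 0.
Iteration 1: rows with depends_on in {8} -> upload (id 9, level 1), sign (id 16, level 1).
Iteration 2: rows with depends_on in {9,16} -> verify (id 11, level 2), lint (id 13, level 2).
Iteration 3: rows with depends_on in {11,13} -> parse (id 12, level 3), package (id 15, level 3).
Iteration 4: no rows with depends_on in {12,15}; recursion stops.

3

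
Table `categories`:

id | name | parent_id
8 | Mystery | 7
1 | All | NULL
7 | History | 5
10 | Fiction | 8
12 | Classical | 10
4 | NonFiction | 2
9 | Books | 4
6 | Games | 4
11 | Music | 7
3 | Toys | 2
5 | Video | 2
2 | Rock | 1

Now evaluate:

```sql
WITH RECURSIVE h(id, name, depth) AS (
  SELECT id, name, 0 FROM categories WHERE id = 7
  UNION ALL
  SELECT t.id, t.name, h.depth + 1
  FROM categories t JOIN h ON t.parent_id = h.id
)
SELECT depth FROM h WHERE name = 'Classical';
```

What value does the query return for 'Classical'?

3

Base: id=7 (History) at depth 0.
Iteration 1: rows with parent_id in {7} -> Mystery (id 8, depth 1), Music (id 11, depth 1).
Iteration 2: rows with parent_id in {8,11} -> Fiction (id 10, depth 2).
Iteration 3: rows with parent_id in {10} -> Classical (id 12, depth 3).
Iteration 4: no rows with parent_id in {12}; recursion stops.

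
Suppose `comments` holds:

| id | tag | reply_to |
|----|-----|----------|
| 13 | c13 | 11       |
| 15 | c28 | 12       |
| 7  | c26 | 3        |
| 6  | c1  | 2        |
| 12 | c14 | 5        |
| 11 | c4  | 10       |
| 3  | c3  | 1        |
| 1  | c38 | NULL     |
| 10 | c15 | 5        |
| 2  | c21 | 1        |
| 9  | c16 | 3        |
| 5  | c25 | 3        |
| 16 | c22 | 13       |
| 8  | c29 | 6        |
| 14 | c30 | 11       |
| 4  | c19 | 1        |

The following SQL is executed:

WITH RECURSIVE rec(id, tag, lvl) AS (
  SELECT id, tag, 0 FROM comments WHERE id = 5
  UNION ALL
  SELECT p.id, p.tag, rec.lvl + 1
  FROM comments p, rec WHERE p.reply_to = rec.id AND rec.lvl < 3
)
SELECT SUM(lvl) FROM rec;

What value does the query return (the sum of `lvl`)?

Base: id=5 (c25) at lvl 0.
Iteration 1: rows with reply_to in {5} -> c15 (id 10, lvl 1), c14 (id 12, lvl 1).
Iteration 2: rows with reply_to in {10,12} -> c4 (id 11, lvl 2), c28 (id 15, lvl 2).
Iteration 3: rows with reply_to in {11,15} -> c13 (id 13, lvl 3), c30 (id 14, lvl 3).
Iteration 4: lvl < 3 fails for all current rows; recursion stops.
SUM(lvl) = 0 + 1 + 1 + 2 + 2 + 3 + 3 = 12.

12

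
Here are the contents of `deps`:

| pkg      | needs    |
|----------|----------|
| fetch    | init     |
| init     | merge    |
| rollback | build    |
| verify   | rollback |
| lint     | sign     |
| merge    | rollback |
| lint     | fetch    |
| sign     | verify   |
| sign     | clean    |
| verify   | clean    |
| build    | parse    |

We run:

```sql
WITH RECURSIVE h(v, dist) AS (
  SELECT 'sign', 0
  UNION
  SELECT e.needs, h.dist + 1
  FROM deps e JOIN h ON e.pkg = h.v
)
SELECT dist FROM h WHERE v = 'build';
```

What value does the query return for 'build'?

3

Base: (sign, dist=0).
Iteration 1: edges from {sign} -> (clean, dist=1), (verify, dist=1).
Iteration 2: edges from {clean,verify} -> (clean, dist=2), (rollback, dist=2).
Iteration 3: edges from {clean,rollback} -> (build, dist=3).
Iteration 4: edges from {build} -> (parse, dist=4).
Iteration 5: no outgoing edges from {parse}; recursion stops.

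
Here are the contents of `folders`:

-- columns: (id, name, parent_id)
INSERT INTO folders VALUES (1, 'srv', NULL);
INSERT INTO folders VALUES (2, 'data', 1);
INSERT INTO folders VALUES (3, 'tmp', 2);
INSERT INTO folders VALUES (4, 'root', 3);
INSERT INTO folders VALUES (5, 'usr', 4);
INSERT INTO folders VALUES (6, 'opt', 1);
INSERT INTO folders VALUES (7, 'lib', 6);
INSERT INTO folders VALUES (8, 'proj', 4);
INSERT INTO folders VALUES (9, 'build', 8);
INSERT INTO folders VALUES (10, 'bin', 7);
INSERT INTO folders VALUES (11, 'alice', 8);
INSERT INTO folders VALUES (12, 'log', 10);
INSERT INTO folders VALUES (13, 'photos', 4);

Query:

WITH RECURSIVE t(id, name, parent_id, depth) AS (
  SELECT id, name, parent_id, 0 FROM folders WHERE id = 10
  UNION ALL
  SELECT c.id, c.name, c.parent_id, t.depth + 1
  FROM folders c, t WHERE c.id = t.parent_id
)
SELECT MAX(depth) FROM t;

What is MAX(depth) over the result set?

Base: id=10 (bin), parent_id=7, depth 0.
Iteration 1: join on id=7 -> lib (id 7, parent_id=6, depth 1).
Iteration 2: join on id=6 -> opt (id 6, parent_id=1, depth 2).
Iteration 3: join on id=1 -> srv (id 1, parent_id=NULL, depth 3).
Iteration 4: parent_id is NULL; no match; recursion stops.
depth values: 0, 1, 2, 3; the maximum is 3.

3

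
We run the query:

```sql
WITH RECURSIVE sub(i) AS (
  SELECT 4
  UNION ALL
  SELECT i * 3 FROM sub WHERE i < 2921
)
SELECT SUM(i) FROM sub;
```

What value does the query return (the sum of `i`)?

13120

Base: i=4.
Iteration 1: 4 < 2921 holds -> i = 4 * 3 = 12.
Iteration 2: 12 < 2921 holds -> i = 12 * 3 = 36.
Iteration 3: 36 < 2921 holds -> i = 36 * 3 = 108.
Iteration 4: 108 < 2921 holds -> i = 108 * 3 = 324.
Iteration 5: 324 < 2921 holds -> i = 324 * 3 = 972.
Iteration 6: 972 < 2921 holds -> i = 972 * 3 = 2916.
Iteration 7: 2916 < 2921 holds -> i = 2916 * 3 = 8748.
Iteration 8: 8748 < 2921 fails; recursion stops.
SUM(i) = 4 + 12 + 36 + 108 + 324 + 972 + 2916 + 8748 = 13120.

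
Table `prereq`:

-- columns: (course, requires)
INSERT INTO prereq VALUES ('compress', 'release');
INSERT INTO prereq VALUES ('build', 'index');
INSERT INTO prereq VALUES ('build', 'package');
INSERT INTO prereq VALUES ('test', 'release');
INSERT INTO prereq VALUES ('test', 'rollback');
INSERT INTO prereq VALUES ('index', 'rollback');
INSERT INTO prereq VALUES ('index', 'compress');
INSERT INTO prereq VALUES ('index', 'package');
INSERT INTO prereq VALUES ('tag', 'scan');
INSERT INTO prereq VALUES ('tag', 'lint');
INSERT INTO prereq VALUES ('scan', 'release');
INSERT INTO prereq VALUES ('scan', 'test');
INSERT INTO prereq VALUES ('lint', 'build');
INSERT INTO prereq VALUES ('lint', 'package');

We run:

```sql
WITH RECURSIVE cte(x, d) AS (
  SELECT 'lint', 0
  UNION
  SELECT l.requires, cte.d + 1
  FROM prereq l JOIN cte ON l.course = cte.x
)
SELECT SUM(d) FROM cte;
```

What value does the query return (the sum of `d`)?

19

Base: (lint, d=0).
Iteration 1: edges from {lint} -> (build, d=1), (package, d=1).
Iteration 2: edges from {build,package} -> (index, d=2), (package, d=2).
Iteration 3: edges from {index,package} -> (compress, d=3), (package, d=3), (rollback, d=3).
Iteration 4: edges from {compress,package,rollback} -> (release, d=4).
Iteration 5: no outgoing edges from {release}; recursion stops.
SUM(d) = 0 + 1 + 1 + 2 + 2 + 3 + 3 + 3 + 4 = 19.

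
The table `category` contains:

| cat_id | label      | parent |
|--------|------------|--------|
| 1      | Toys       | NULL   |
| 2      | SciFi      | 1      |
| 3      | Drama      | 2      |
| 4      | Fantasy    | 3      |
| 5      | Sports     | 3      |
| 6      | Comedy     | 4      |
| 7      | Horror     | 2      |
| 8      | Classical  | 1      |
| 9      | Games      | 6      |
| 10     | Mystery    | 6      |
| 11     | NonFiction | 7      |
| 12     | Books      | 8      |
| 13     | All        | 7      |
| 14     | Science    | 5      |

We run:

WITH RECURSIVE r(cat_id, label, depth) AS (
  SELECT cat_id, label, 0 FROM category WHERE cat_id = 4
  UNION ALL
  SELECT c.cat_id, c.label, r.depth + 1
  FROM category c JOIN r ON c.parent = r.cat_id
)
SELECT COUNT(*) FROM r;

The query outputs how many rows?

Base: cat_id=4 (Fantasy) at depth 0.
Iteration 1: rows with parent in {4} -> Comedy (id 6, depth 1).
Iteration 2: rows with parent in {6} -> Games (id 9, depth 2), Mystery (id 10, depth 2).
Iteration 3: no rows with parent in {9,10}; recursion stops.
Total rows emitted: 4.

4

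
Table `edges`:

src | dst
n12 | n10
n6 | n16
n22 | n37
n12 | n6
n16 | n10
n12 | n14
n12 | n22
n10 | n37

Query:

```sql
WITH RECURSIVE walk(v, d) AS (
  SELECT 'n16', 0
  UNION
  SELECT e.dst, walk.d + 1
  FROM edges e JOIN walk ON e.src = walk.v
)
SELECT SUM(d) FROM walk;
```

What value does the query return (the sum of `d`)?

Base: (n16, d=0).
Iteration 1: edges from {n16} -> (n10, d=1).
Iteration 2: edges from {n10} -> (n37, d=2).
Iteration 3: no outgoing edges from {n37}; recursion stops.
SUM(d) = 0 + 1 + 2 = 3.

3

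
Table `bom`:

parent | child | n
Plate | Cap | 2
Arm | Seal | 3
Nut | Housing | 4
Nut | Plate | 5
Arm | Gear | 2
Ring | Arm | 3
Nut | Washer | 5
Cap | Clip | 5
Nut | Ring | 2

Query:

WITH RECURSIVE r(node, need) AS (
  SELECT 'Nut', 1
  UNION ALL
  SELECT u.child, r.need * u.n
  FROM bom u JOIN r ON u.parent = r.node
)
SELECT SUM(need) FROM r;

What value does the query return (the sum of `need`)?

113

Base: (Nut, need=1).
Iteration 1: components of {Nut} -> Housing = 1*4 = 4, Plate = 1*5 = 5, Ring = 1*2 = 2, Washer = 1*5 = 5.
Iteration 2: components of {Housing,Plate,Ring,Washer} -> Arm = 2*3 = 6, Cap = 5*2 = 10.
Iteration 3: components of {Arm,Cap} -> Clip = 10*5 = 50, Gear = 6*2 = 12, Seal = 6*3 = 18.
Iteration 4: no further components; recursion stops.
SUM(need) = 1 + 5 + 4 + 2 + 5 + 6 + 10 + 18 + 12 + 50 = 113.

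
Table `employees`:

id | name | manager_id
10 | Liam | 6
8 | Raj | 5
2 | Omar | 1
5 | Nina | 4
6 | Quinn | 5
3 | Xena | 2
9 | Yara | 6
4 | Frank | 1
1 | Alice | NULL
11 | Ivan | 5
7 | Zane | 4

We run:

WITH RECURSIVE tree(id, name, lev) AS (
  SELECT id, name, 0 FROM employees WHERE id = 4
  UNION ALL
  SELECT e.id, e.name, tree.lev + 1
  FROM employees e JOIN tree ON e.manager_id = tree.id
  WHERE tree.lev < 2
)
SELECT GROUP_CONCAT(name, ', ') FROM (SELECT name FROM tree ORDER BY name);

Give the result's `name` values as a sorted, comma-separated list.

Frank, Ivan, Nina, Quinn, Raj, Zane

Base: id=4 (Frank) at lev 0.
Iteration 1: rows with manager_id in {4} -> Nina (id 5, lev 1), Zane (id 7, lev 1).
Iteration 2: rows with manager_id in {5,7} -> Quinn (id 6, lev 2), Raj (id 8, lev 2), Ivan (id 11, lev 2).
Iteration 3: lev < 2 fails for all current rows; recursion stops.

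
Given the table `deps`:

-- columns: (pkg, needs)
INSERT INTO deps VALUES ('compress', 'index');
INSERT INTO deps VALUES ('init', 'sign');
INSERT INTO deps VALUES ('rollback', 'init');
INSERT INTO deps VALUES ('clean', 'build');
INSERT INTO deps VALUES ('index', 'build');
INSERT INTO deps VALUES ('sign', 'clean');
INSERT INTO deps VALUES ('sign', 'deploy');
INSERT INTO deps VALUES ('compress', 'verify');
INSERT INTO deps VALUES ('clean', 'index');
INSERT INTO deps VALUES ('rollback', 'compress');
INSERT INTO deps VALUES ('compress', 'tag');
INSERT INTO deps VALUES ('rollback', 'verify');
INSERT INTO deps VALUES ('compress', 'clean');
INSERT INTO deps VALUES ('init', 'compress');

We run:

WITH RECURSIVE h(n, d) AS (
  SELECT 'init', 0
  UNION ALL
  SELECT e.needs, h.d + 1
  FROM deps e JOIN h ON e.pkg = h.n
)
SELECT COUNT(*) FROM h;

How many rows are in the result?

Base: (init, d=0).
Iteration 1: edges from {init} -> (compress, d=1), (sign, d=1).
Iteration 2: edges from {compress,sign} -> (clean, d=2) x2, (deploy, d=2), (index, d=2), (tag, d=2), (verify, d=2). [UNION ALL keeps all 6 new rows, including repeats]
Iteration 3: edges from {clean,deploy,index,tag,verify} -> (build, d=3) x3, (index, d=3) x2. [UNION ALL keeps all 5 new rows, including repeats]
Iteration 4: edges from {build,index} -> (build, d=4) x2. [UNION ALL keeps all 2 new rows, including repeats]
Iteration 5: no outgoing edges from {build}; recursion stops.
Total rows emitted: 16.

16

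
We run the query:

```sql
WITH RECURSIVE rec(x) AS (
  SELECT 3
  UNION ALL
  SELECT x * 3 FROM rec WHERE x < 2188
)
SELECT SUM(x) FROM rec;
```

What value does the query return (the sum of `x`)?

Base: x=3.
Iteration 1: 3 < 2188 holds -> x = 3 * 3 = 9.
Iteration 2: 9 < 2188 holds -> x = 9 * 3 = 27.
Iteration 3: 27 < 2188 holds -> x = 27 * 3 = 81.
Iteration 4: 81 < 2188 holds -> x = 81 * 3 = 243.
Iteration 5: 243 < 2188 holds -> x = 243 * 3 = 729.
Iteration 6: 729 < 2188 holds -> x = 729 * 3 = 2187.
Iteration 7: 2187 < 2188 holds -> x = 2187 * 3 = 6561.
Iteration 8: 6561 < 2188 fails; recursion stops.
SUM(x) = 3 + 9 + 27 + 81 + 243 + 729 + 2187 + 6561 = 9840.

9840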